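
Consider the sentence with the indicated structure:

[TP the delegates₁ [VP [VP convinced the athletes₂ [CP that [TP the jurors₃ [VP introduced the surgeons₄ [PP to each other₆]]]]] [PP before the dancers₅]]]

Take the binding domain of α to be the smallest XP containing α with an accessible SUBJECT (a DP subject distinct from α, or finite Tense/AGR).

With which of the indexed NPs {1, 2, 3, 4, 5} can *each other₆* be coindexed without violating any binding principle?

*each other* is an anaphor, so Principle A applies: it must be bound in its binding domain.
Binding domain of *each other₆*: the embedded TP, whose subject is the jurors₃.
*the delegates₁* c-commands the anaphor but is outside its binding domain → cannot satisfy Principle A.
*the athletes₂* c-commands the anaphor but is outside its binding domain → cannot satisfy Principle A.
*the jurors₃* c-commands the anaphor within its binding domain → licit binder.
*the surgeons₄* c-commands the anaphor within its binding domain → licit binder.
*the dancers₅* does not c-command the anaphor → cannot bind it.

{3, 4}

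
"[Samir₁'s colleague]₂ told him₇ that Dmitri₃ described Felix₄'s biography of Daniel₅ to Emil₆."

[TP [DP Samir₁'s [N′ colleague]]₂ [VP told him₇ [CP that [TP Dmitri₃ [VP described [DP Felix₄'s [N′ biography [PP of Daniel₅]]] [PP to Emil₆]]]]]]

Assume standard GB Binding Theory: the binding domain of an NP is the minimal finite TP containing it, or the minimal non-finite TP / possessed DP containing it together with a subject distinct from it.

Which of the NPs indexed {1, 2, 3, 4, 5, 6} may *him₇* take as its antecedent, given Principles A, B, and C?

{1}

*him* is a pronoun, so Principle B applies: it must be free in its binding domain.
Binding domain of *him₇*: the matrix TP, whose subject is [Samir₁'s colleague]₂.
*Samir₁* and the pronoun do not c-command one another → neither Principle B nor Principle C is at stake; coindexation permitted.
*[Samir₁'s colleague]₂* c-commands the pronoun within its binding domain → coindexation would violate Principle B.
*Dmitri₃*: the pronoun c-commands this R-expression → coindexation would violate Principle C on *Dmitri₃*.
*Felix₄*: the pronoun c-commands this R-expression → coindexation would violate Principle C on *Felix₄*.
*Daniel₅*: the pronoun c-commands this R-expression → coindexation would violate Principle C on *Daniel₅*.
*Emil₆*: the pronoun c-commands this R-expression → coindexation would violate Principle C on *Emil₆*.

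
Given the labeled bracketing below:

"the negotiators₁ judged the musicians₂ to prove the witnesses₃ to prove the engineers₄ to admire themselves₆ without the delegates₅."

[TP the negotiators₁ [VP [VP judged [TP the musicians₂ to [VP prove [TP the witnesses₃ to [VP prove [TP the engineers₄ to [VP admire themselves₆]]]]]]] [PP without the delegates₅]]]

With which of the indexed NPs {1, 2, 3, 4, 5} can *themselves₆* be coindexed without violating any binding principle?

{4}

*themselves* is an anaphor, so Principle A applies: it must be bound in its binding domain.
Binding domain of *themselves₆*: the embedded TP, whose subject is the engineers₄.
*the negotiators₁* c-commands the anaphor but is outside its binding domain → cannot satisfy Principle A.
*the musicians₂* c-commands the anaphor but is outside its binding domain → cannot satisfy Principle A.
*the witnesses₃* c-commands the anaphor but is outside its binding domain → cannot satisfy Principle A.
*the engineers₄* c-commands the anaphor within its binding domain → licit binder.
*the delegates₅* does not c-command the anaphor → cannot bind it.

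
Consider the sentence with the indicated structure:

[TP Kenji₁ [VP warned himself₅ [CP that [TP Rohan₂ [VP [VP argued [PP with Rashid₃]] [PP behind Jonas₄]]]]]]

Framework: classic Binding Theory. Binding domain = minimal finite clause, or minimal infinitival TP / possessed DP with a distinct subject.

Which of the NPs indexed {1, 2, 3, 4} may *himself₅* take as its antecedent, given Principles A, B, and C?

*himself* is an anaphor, so Principle A applies: it must be bound in its binding domain.
Binding domain of *himself₅*: the matrix TP, whose subject is Kenji₁.
*Kenji₁* c-commands the anaphor within its binding domain → licit binder.
*Rohan₂* does not c-command the anaphor → cannot bind it.
*Rashid₃* does not c-command the anaphor → cannot bind it.
*Jonas₄* does not c-command the anaphor → cannot bind it.

{1}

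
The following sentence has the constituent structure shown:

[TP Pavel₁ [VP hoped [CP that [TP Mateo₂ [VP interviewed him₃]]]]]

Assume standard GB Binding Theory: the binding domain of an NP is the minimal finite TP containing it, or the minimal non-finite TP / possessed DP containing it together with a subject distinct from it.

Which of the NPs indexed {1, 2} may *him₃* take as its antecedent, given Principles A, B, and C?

{1}

*him* is a pronoun, so Principle B applies: it must be free in its binding domain.
Binding domain of *him₃*: the embedded TP, whose subject is Mateo₂.
*Pavel₁* c-commands the pronoun but from outside its binding domain, and is not c-commanded by it → coindexation permitted.
*Mateo₂* c-commands the pronoun within its binding domain → coindexation would violate Principle B.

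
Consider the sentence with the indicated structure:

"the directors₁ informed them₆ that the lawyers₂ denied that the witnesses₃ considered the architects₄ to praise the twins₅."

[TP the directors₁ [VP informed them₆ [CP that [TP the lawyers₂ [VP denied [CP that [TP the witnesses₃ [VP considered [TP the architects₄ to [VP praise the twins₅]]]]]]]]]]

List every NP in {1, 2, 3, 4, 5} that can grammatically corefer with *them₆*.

*them* is a pronoun, so Principle B applies: it must be free in its binding domain.
Binding domain of *them₆*: the matrix TP, whose subject is the directors₁.
*the directors₁* c-commands the pronoun within its binding domain → coindexation would violate Principle B.
*the lawyers₂*: the pronoun c-commands this R-expression → coindexation would violate Principle C on *the lawyers₂*.
*the witnesses₃*: the pronoun c-commands this R-expression → coindexation would violate Principle C on *the witnesses₃*.
*the architects₄*: the pronoun c-commands this R-expression → coindexation would violate Principle C on *the architects₄*.
*the twins₅*: the pronoun c-commands this R-expression → coindexation would violate Principle C on *the twins₅*.

none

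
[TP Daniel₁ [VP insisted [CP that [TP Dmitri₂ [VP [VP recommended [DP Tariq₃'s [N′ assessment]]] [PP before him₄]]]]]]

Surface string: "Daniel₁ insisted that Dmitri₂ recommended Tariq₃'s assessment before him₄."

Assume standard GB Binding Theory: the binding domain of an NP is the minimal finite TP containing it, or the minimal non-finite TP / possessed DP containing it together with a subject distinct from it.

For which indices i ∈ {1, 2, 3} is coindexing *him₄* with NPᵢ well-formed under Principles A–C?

*him* is a pronoun, so Principle B applies: it must be free in its binding domain.
Binding domain of *him₄*: the embedded TP, whose subject is Dmitri₂.
*Daniel₁* c-commands the pronoun but from outside its binding domain, and is not c-commanded by it → coindexation permitted.
*Dmitri₂* c-commands the pronoun within its binding domain → coindexation would violate Principle B.
*Tariq₃* and the pronoun do not c-command one another → neither Principle B nor Principle C is at stake; coindexation permitted.

{1, 3}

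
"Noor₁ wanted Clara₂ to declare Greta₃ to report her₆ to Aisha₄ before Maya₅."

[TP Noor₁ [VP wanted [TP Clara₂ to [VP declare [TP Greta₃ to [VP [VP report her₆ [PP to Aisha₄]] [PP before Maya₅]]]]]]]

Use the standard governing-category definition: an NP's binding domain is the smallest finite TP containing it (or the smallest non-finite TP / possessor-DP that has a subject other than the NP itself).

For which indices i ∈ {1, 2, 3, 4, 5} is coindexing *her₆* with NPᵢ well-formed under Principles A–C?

{1, 2, 5}

*her* is a pronoun, so Principle B applies: it must be free in its binding domain.
Binding domain of *her₆*: the embedded TP, whose subject is Greta₃.
*Noor₁* c-commands the pronoun but from outside its binding domain, and is not c-commanded by it → coindexation permitted.
*Clara₂* c-commands the pronoun but from outside its binding domain, and is not c-commanded by it → coindexation permitted.
*Greta₃* c-commands the pronoun within its binding domain → coindexation would violate Principle B.
*Aisha₄*: the pronoun c-commands this R-expression → coindexation would violate Principle C on *Aisha₄*.
*Maya₅* and the pronoun do not c-command one another → neither Principle B nor Principle C is at stake; coindexation permitted.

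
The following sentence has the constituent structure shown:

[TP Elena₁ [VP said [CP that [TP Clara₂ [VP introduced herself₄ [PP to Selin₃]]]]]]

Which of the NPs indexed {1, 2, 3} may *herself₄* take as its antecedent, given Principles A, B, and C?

{2}

*herself* is an anaphor, so Principle A applies: it must be bound in its binding domain.
Binding domain of *herself₄*: the embedded TP, whose subject is Clara₂.
*Elena₁* c-commands the anaphor but is outside its binding domain → cannot satisfy Principle A.
*Clara₂* c-commands the anaphor within its binding domain → licit binder.
*Selin₃* does not c-command the anaphor → cannot bind it.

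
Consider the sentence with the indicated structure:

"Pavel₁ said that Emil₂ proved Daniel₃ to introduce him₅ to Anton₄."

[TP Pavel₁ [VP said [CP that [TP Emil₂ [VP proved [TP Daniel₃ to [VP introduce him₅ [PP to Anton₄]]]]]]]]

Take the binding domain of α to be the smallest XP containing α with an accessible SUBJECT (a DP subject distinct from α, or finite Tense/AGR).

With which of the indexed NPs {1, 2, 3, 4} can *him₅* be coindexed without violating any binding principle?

{1, 2}

*him* is a pronoun, so Principle B applies: it must be free in its binding domain.
Binding domain of *him₅*: the embedded TP, whose subject is Daniel₃.
*Pavel₁* c-commands the pronoun but from outside its binding domain, and is not c-commanded by it → coindexation permitted.
*Emil₂* c-commands the pronoun but from outside its binding domain, and is not c-commanded by it → coindexation permitted.
*Daniel₃* c-commands the pronoun within its binding domain → coindexation would violate Principle B.
*Anton₄*: the pronoun c-commands this R-expression → coindexation would violate Principle C on *Anton₄*.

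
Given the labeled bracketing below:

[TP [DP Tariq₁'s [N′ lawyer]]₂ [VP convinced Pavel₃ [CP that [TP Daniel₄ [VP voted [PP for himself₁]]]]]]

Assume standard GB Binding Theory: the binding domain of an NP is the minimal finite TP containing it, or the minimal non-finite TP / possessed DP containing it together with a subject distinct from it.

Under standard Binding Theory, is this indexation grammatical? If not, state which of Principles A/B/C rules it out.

The two coindexed NPs are *Tariq₁* and *himself₁*.
*himself₁* is an anaphor. Principle A requires it to be bound within its binding domain — the embedded TP, whose subject is Daniel₄.
Within that domain it is c-commanded by *Daniel₄*, which does not share its index.
*Tariq₁* does not c-command the anaphor at all.
The anaphor is unbound in its domain → Principle A violation.

Principle A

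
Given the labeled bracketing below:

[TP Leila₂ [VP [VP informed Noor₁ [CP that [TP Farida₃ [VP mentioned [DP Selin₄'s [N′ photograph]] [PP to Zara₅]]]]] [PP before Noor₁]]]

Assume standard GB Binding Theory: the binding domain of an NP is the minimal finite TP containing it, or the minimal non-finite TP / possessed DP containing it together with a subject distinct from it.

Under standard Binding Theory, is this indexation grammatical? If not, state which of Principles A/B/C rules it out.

The two coindexed NPs are *Noor₁* and *Noor₁*.
*Noor₁* is an R-expression; no coindexed NP c-commands it, so Principle C holds.
*Noor₁* is an R-expression; *Noor₁* does not c-command it, and no other NP shares its index, so Principle C is satisfied.
All principles are respected.

grammatical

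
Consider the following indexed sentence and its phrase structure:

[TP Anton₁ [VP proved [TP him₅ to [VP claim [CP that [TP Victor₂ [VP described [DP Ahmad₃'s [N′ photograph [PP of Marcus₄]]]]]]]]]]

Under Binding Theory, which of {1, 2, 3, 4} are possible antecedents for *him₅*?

*him* is a pronoun, so Principle B applies: it must be free in its binding domain.
Binding domain of *him₅*: the matrix TP, whose subject is Anton₁.
*Anton₁* c-commands the pronoun within its binding domain → coindexation would violate Principle B.
*Victor₂*: the pronoun c-commands this R-expression → coindexation would violate Principle C on *Victor₂*.
*Ahmad₃*: the pronoun c-commands this R-expression → coindexation would violate Principle C on *Ahmad₃*.
*Marcus₄*: the pronoun c-commands this R-expression → coindexation would violate Principle C on *Marcus₄*.

none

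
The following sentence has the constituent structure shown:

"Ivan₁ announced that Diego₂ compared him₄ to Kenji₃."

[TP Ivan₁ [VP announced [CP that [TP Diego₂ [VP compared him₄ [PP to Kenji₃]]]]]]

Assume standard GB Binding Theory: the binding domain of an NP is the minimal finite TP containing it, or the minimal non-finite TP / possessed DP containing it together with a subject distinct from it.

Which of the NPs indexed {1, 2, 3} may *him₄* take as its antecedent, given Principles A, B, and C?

*him* is a pronoun, so Principle B applies: it must be free in its binding domain.
Binding domain of *him₄*: the embedded TP, whose subject is Diego₂.
*Ivan₁* c-commands the pronoun but from outside its binding domain, and is not c-commanded by it → coindexation permitted.
*Diego₂* c-commands the pronoun within its binding domain → coindexation would violate Principle B.
*Kenji₃*: the pronoun c-commands this R-expression → coindexation would violate Principle C on *Kenji₃*.

{1}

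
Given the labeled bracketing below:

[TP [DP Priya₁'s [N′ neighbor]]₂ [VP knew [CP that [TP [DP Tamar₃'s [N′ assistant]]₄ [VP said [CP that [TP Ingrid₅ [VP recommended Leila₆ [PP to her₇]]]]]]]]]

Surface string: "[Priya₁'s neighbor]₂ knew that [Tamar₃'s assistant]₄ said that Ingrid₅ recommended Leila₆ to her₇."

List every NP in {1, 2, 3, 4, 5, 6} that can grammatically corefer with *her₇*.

*her* is a pronoun, so Principle B applies: it must be free in its binding domain.
Binding domain of *her₇*: the embedded TP, whose subject is Ingrid₅.
*Priya₁* and the pronoun do not c-command one another → neither Principle B nor Principle C is at stake; coindexation permitted.
*[Priya₁'s neighbor]₂* c-commands the pronoun but from outside its binding domain, and is not c-commanded by it → coindexation permitted.
*Tamar₃* and the pronoun do not c-command one another → neither Principle B nor Principle C is at stake; coindexation permitted.
*[Tamar₃'s assistant]₄* c-commands the pronoun but from outside its binding domain, and is not c-commanded by it → coindexation permitted.
*Ingrid₅* c-commands the pronoun within its binding domain → coindexation would violate Principle B.
*Leila₆* c-commands the pronoun within its binding domain → coindexation would violate Principle B.

{1, 2, 3, 4}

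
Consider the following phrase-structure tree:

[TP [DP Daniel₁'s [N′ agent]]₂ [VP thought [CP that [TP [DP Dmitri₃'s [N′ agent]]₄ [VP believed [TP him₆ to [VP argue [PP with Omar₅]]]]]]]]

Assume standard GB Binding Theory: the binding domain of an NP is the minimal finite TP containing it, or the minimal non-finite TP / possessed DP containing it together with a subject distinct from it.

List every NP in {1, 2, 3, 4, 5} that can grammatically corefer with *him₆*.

*him* is a pronoun, so Principle B applies: it must be free in its binding domain.
Binding domain of *him₆*: the embedded TP, whose subject is [Dmitri₃'s agent]₄.
*Daniel₁* and the pronoun do not c-command one another → neither Principle B nor Principle C is at stake; coindexation permitted.
*[Daniel₁'s agent]₂* c-commands the pronoun but from outside its binding domain, and is not c-commanded by it → coindexation permitted.
*Dmitri₃* and the pronoun do not c-command one another → neither Principle B nor Principle C is at stake; coindexation permitted.
*[Dmitri₃'s agent]₄* c-commands the pronoun within its binding domain → coindexation would violate Principle B.
*Omar₅*: the pronoun c-commands this R-expression → coindexation would violate Principle C on *Omar₅*.

{1, 2, 3}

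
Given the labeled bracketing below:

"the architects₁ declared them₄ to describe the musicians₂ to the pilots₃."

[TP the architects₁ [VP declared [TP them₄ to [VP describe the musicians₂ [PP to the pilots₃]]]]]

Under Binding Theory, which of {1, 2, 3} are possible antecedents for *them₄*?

*them* is a pronoun, so Principle B applies: it must be free in its binding domain.
Binding domain of *them₄*: the matrix TP, whose subject is the architects₁.
*the architects₁* c-commands the pronoun within its binding domain → coindexation would violate Principle B.
*the musicians₂*: the pronoun c-commands this R-expression → coindexation would violate Principle C on *the musicians₂*.
*the pilots₃*: the pronoun c-commands this R-expression → coindexation would violate Principle C on *the pilots₃*.

none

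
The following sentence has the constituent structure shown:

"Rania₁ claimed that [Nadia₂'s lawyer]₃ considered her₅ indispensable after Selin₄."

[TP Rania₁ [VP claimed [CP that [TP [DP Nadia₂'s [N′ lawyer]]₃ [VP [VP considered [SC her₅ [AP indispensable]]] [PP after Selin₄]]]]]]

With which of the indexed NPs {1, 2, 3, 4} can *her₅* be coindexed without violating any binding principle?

{1, 2, 4}

*her* is a pronoun, so Principle B applies: it must be free in its binding domain.
Binding domain of *her₅*: the embedded TP, whose subject is [Nadia₂'s lawyer]₃.
*Rania₁* c-commands the pronoun but from outside its binding domain, and is not c-commanded by it → coindexation permitted.
*Nadia₂* and the pronoun do not c-command one another → neither Principle B nor Principle C is at stake; coindexation permitted.
*[Nadia₂'s lawyer]₃* c-commands the pronoun within its binding domain → coindexation would violate Principle B.
*Selin₄* and the pronoun do not c-command one another → neither Principle B nor Principle C is at stake; coindexation permitted.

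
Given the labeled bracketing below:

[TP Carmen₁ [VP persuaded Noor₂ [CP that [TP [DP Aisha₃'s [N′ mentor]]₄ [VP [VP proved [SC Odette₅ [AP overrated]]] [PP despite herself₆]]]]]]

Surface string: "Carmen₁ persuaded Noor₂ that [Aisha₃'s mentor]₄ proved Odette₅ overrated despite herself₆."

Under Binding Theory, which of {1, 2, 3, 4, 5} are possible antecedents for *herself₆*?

*herself* is an anaphor, so Principle A applies: it must be bound in its binding domain.
Binding domain of *herself₆*: the embedded TP, whose subject is [Aisha₃'s mentor]₄.
*Carmen₁* c-commands the anaphor but is outside its binding domain → cannot satisfy Principle A.
*Noor₂* c-commands the anaphor but is outside its binding domain → cannot satisfy Principle A.
*Aisha₃* does not c-command the anaphor → cannot bind it.
*[Aisha₃'s mentor]₄* c-commands the anaphor within its binding domain → licit binder.
*Odette₅* does not c-command the anaphor → cannot bind it.

{4}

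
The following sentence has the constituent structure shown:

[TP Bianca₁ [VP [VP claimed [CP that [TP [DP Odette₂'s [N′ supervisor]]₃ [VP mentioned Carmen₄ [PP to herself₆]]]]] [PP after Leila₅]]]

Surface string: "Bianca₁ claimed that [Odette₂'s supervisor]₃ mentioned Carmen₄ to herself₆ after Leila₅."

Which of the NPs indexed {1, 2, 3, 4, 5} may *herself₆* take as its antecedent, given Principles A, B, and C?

{3, 4}

*herself* is an anaphor, so Principle A applies: it must be bound in its binding domain.
Binding domain of *herself₆*: the embedded TP, whose subject is [Odette₂'s supervisor]₃.
*Bianca₁* c-commands the anaphor but is outside its binding domain → cannot satisfy Principle A.
*Odette₂* does not c-command the anaphor → cannot bind it.
*[Odette₂'s supervisor]₃* c-commands the anaphor within its binding domain → licit binder.
*Carmen₄* c-commands the anaphor within its binding domain → licit binder.
*Leila₅* does not c-command the anaphor → cannot bind it.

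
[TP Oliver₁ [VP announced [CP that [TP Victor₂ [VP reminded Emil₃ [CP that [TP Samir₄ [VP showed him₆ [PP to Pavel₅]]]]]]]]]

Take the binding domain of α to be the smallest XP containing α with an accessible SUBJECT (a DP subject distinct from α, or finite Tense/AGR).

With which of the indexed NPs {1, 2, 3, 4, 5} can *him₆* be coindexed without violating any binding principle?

{1, 2, 3}

*him* is a pronoun, so Principle B applies: it must be free in its binding domain.
Binding domain of *him₆*: the embedded TP, whose subject is Samir₄.
*Oliver₁* c-commands the pronoun but from outside its binding domain, and is not c-commanded by it → coindexation permitted.
*Victor₂* c-commands the pronoun but from outside its binding domain, and is not c-commanded by it → coindexation permitted.
*Emil₃* c-commands the pronoun but from outside its binding domain, and is not c-commanded by it → coindexation permitted.
*Samir₄* c-commands the pronoun within its binding domain → coindexation would violate Principle B.
*Pavel₅*: the pronoun c-commands this R-expression → coindexation would violate Principle C on *Pavel₅*.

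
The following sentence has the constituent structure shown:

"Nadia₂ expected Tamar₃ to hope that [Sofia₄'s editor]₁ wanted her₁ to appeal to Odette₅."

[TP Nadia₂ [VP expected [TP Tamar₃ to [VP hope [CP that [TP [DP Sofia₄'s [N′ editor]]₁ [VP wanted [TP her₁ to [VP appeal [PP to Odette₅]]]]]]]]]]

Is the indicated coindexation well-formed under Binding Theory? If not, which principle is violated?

Principle B

The two coindexed NPs are *[Sofia₄'s editor]₁* and *her₁*.
*her₁* is a pronoun. Its binding domain is the embedded TP, whose subject is [Sofia₄'s editor]₁.
*[Sofia₄'s editor]₁* c-commands it within that domain and carries the same index.
The pronoun is locally bound → Principle B violation.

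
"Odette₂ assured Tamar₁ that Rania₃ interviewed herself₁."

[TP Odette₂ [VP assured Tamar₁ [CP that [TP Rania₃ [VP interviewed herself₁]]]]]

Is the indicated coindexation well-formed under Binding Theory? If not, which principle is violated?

The two coindexed NPs are *Tamar₁* and *herself₁*.
*herself₁* is an anaphor. Principle A requires it to be bound within its binding domain — the embedded TP, whose subject is Rania₃.
Within that domain it is c-commanded by *Rania₃*, which does not share its index.
*Tamar₁* does c-command the anaphor, but from outside its binding domain.
The anaphor is unbound in its domain → Principle A violation.

Principle A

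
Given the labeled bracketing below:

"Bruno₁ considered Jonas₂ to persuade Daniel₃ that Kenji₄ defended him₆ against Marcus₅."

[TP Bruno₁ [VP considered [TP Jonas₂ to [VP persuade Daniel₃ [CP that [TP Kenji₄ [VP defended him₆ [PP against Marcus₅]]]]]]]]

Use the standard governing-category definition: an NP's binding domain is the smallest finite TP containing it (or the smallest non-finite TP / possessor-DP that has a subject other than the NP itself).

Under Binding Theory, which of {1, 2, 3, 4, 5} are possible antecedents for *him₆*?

*him* is a pronoun, so Principle B applies: it must be free in its binding domain.
Binding domain of *him₆*: the embedded TP, whose subject is Kenji₄.
*Bruno₁* c-commands the pronoun but from outside its binding domain, and is not c-commanded by it → coindexation permitted.
*Jonas₂* c-commands the pronoun but from outside its binding domain, and is not c-commanded by it → coindexation permitted.
*Daniel₃* c-commands the pronoun but from outside its binding domain, and is not c-commanded by it → coindexation permitted.
*Kenji₄* c-commands the pronoun within its binding domain → coindexation would violate Principle B.
*Marcus₅*: the pronoun c-commands this R-expression → coindexation would violate Principle C on *Marcus₅*.

{1, 2, 3}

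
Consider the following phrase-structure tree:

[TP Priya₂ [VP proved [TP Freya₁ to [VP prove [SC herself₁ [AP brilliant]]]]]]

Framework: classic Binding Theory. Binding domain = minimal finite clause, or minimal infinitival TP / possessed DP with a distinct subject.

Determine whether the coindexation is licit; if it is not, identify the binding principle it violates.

grammatical

The two coindexed NPs are *Freya₁* and *herself₁*.
*herself₁* is an anaphor; its binding domain is the embedded TP, whose subject is Freya₁. *Freya₁* c-commands it within that domain and shares its index, so Principle A is satisfied.
*Freya₁* is an R-expression; *herself₁* does not c-command it, and no other NP shares its index, so Principle C is satisfied.
All principles are respected.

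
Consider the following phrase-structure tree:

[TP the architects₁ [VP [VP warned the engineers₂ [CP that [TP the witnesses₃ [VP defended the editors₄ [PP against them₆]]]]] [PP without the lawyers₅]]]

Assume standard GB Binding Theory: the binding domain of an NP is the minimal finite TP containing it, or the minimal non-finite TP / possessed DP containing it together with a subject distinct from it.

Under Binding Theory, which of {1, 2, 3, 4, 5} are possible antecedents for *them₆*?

{1, 2, 5}

*them* is a pronoun, so Principle B applies: it must be free in its binding domain.
Binding domain of *them₆*: the embedded TP, whose subject is the witnesses₃.
*the architects₁* c-commands the pronoun but from outside its binding domain, and is not c-commanded by it → coindexation permitted.
*the engineers₂* c-commands the pronoun but from outside its binding domain, and is not c-commanded by it → coindexation permitted.
*the witnesses₃* c-commands the pronoun within its binding domain → coindexation would violate Principle B.
*the editors₄* c-commands the pronoun within its binding domain → coindexation would violate Principle B.
*the lawyers₅* and the pronoun do not c-command one another → neither Principle B nor Principle C is at stake; coindexation permitted.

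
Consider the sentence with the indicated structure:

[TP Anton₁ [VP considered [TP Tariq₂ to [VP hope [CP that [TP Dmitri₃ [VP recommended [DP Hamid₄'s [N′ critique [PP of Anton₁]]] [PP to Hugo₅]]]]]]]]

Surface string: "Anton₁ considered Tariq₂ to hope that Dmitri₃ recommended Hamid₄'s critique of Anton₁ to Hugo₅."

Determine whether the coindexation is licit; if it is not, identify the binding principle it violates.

The two coindexed NPs are *Anton₁* (the higher occurrence) and *Anton₁* (the lower occurrence).
*Anton₁* (the lower occurrence) is an R-expression. Principle C requires it to be free everywhere.
*Anton₁* (the higher occurrence) c-commands it and carries the same index.
The R-expression is bound → Principle C violation.

Principle C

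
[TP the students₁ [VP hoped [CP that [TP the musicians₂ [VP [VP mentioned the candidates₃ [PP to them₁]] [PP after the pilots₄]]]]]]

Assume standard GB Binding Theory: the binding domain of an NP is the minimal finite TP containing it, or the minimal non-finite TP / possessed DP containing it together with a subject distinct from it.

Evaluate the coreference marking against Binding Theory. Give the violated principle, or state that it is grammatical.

grammatical

The two coindexed NPs are *the students₁* and *them₁*.
*them₁* is a pronoun; its binding domain is the embedded TP, whose subject is the musicians₂. Within that domain it is c-commanded only by *the musicians₂*, *the candidates₃*, which carry a different index — the pronoun is free locally, so Principle B holds.
*the students₁* is an R-expression; *them₁* does not c-command it, and no other NP shares its index, so Principle C is satisfied.
All principles are respected.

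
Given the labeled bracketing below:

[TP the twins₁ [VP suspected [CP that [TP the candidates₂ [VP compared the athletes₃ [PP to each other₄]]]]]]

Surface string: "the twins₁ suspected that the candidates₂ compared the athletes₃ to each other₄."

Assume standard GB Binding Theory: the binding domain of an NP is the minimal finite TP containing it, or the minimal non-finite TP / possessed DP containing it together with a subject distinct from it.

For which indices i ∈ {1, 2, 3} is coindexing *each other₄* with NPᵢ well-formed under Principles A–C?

*each other* is an anaphor, so Principle A applies: it must be bound in its binding domain.
Binding domain of *each other₄*: the embedded TP, whose subject is the candidates₂.
*the twins₁* c-commands the anaphor but is outside its binding domain → cannot satisfy Principle A.
*the candidates₂* c-commands the anaphor within its binding domain → licit binder.
*the athletes₃* c-commands the anaphor within its binding domain → licit binder.

{2, 3}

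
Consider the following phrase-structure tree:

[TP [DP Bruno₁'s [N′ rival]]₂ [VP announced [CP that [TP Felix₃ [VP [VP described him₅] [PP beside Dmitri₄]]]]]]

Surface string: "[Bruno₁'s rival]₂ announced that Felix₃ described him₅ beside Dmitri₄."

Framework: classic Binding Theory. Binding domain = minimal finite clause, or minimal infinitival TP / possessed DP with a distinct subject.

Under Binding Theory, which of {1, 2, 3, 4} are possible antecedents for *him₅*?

*him* is a pronoun, so Principle B applies: it must be free in its binding domain.
Binding domain of *him₅*: the embedded TP, whose subject is Felix₃.
*Bruno₁* and the pronoun do not c-command one another → neither Principle B nor Principle C is at stake; coindexation permitted.
*[Bruno₁'s rival]₂* c-commands the pronoun but from outside its binding domain, and is not c-commanded by it → coindexation permitted.
*Felix₃* c-commands the pronoun within its binding domain → coindexation would violate Principle B.
*Dmitri₄* and the pronoun do not c-command one another → neither Principle B nor Principle C is at stake; coindexation permitted.

{1, 2, 4}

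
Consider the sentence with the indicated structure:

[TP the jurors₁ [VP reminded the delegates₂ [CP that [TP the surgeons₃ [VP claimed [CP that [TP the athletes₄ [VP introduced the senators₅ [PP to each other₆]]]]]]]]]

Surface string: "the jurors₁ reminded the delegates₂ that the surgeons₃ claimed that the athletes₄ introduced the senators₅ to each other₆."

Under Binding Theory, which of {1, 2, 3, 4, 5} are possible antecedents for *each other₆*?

{4, 5}

*each other* is an anaphor, so Principle A applies: it must be bound in its binding domain.
Binding domain of *each other₆*: the embedded TP, whose subject is the athletes₄.
*the jurors₁* c-commands the anaphor but is outside its binding domain → cannot satisfy Principle A.
*the delegates₂* c-commands the anaphor but is outside its binding domain → cannot satisfy Principle A.
*the surgeons₃* c-commands the anaphor but is outside its binding domain → cannot satisfy Principle A.
*the athletes₄* c-commands the anaphor within its binding domain → licit binder.
*the senators₅* c-commands the anaphor within its binding domain → licit binder.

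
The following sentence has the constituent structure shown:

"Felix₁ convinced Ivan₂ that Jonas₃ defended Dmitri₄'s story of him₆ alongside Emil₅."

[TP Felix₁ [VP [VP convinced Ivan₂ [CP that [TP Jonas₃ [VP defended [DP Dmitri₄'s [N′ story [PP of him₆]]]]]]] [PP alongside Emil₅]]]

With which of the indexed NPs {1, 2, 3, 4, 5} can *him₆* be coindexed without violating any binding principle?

*him* is a pronoun, so Principle B applies: it must be free in its binding domain.
Binding domain of *him₆*: the possessed DP, whose subject is Dmitri₄.
*Felix₁* c-commands the pronoun but from outside its binding domain, and is not c-commanded by it → coindexation permitted.
*Ivan₂* c-commands the pronoun but from outside its binding domain, and is not c-commanded by it → coindexation permitted.
*Jonas₃* c-commands the pronoun but from outside its binding domain, and is not c-commanded by it → coindexation permitted.
*Dmitri₄* c-commands the pronoun within its binding domain → coindexation would violate Principle B.
*Emil₅* and the pronoun do not c-command one another → neither Principle B nor Principle C is at stake; coindexation permitted.

{1, 2, 3, 5}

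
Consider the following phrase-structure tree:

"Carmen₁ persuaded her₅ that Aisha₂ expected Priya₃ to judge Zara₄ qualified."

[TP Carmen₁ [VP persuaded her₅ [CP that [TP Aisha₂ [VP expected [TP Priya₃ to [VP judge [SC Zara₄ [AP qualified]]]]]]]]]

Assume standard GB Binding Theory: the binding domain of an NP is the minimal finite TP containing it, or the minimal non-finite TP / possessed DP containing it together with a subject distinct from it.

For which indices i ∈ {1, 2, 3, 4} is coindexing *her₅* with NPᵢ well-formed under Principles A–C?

*her* is a pronoun, so Principle B applies: it must be free in its binding domain.
Binding domain of *her₅*: the matrix TP, whose subject is Carmen₁.
*Carmen₁* c-commands the pronoun within its binding domain → coindexation would violate Principle B.
*Aisha₂*: the pronoun c-commands this R-expression → coindexation would violate Principle C on *Aisha₂*.
*Priya₃*: the pronoun c-commands this R-expression → coindexation would violate Principle C on *Priya₃*.
*Zara₄*: the pronoun c-commands this R-expression → coindexation would violate Principle C on *Zara₄*.

none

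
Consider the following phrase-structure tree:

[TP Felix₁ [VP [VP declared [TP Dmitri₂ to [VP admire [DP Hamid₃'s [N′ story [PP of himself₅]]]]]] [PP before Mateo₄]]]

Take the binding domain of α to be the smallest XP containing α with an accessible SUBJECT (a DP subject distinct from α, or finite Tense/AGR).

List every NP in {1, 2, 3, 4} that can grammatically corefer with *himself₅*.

*himself* is an anaphor, so Principle A applies: it must be bound in its binding domain.
Binding domain of *himself₅*: the possessed DP, whose subject is Hamid₃.
*Felix₁* c-commands the anaphor but is outside its binding domain → cannot satisfy Principle A.
*Dmitri₂* c-commands the anaphor but is outside its binding domain → cannot satisfy Principle A.
*Hamid₃* c-commands the anaphor within its binding domain → licit binder.
*Mateo₄* does not c-command the anaphor → cannot bind it.

{3}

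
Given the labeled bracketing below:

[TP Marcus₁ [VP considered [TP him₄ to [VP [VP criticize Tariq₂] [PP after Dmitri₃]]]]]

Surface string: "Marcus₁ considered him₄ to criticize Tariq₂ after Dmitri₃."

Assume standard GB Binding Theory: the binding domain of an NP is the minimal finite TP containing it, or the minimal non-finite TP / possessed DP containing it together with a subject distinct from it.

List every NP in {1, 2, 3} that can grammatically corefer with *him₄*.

none

*him* is a pronoun, so Principle B applies: it must be free in its binding domain.
Binding domain of *him₄*: the matrix TP, whose subject is Marcus₁.
*Marcus₁* c-commands the pronoun within its binding domain → coindexation would violate Principle B.
*Tariq₂*: the pronoun c-commands this R-expression → coindexation would violate Principle C on *Tariq₂*.
*Dmitri₃*: the pronoun c-commands this R-expression → coindexation would violate Principle C on *Dmitri₃*.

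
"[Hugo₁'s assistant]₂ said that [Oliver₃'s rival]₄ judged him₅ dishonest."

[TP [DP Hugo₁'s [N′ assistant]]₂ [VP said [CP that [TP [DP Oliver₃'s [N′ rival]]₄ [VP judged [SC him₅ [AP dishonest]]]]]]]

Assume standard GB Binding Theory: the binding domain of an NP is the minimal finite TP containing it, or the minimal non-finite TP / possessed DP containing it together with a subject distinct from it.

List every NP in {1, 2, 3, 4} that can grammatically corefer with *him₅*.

{1, 2, 3}

*him* is a pronoun, so Principle B applies: it must be free in its binding domain.
Binding domain of *him₅*: the embedded TP, whose subject is [Oliver₃'s rival]₄.
*Hugo₁* and the pronoun do not c-command one another → neither Principle B nor Principle C is at stake; coindexation permitted.
*[Hugo₁'s assistant]₂* c-commands the pronoun but from outside its binding domain, and is not c-commanded by it → coindexation permitted.
*Oliver₃* and the pronoun do not c-command one another → neither Principle B nor Principle C is at stake; coindexation permitted.
*[Oliver₃'s rival]₄* c-commands the pronoun within its binding domain → coindexation would violate Principle B.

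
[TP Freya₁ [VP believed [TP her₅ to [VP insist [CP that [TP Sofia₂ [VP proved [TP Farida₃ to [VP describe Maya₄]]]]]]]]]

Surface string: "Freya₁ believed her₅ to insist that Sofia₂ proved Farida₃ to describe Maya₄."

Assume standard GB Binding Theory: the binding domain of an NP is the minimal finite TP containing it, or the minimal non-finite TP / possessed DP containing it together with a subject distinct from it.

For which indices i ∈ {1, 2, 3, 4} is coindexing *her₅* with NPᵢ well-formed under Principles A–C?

none

*her* is a pronoun, so Principle B applies: it must be free in its binding domain.
Binding domain of *her₅*: the matrix TP, whose subject is Freya₁.
*Freya₁* c-commands the pronoun within its binding domain → coindexation would violate Principle B.
*Sofia₂*: the pronoun c-commands this R-expression → coindexation would violate Principle C on *Sofia₂*.
*Farida₃*: the pronoun c-commands this R-expression → coindexation would violate Principle C on *Farida₃*.
*Maya₄*: the pronoun c-commands this R-expression → coindexation would violate Principle C on *Maya₄*.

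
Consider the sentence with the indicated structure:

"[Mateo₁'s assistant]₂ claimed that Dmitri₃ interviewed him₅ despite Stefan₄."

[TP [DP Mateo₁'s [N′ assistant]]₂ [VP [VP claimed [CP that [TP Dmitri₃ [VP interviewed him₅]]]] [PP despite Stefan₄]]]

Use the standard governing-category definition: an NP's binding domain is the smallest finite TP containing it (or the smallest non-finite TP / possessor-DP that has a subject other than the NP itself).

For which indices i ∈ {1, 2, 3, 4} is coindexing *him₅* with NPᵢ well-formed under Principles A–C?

*him* is a pronoun, so Principle B applies: it must be free in its binding domain.
Binding domain of *him₅*: the embedded TP, whose subject is Dmitri₃.
*Mateo₁* and the pronoun do not c-command one another → neither Principle B nor Principle C is at stake; coindexation permitted.
*[Mateo₁'s assistant]₂* c-commands the pronoun but from outside its binding domain, and is not c-commanded by it → coindexation permitted.
*Dmitri₃* c-commands the pronoun within its binding domain → coindexation would violate Principle B.
*Stefan₄* and the pronoun do not c-command one another → neither Principle B nor Principle C is at stake; coindexation permitted.

{1, 2, 4}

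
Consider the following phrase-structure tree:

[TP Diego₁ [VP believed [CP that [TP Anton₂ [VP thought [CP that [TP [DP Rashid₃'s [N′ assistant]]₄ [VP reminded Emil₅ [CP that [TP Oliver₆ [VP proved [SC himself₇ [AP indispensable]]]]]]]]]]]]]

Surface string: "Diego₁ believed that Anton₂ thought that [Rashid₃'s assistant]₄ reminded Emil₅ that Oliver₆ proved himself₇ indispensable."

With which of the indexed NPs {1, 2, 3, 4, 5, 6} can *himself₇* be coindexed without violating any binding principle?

{6}

*himself* is an anaphor, so Principle A applies: it must be bound in its binding domain.
Binding domain of *himself₇*: the embedded TP, whose subject is Oliver₆.
*Diego₁* c-commands the anaphor but is outside its binding domain → cannot satisfy Principle A.
*Anton₂* c-commands the anaphor but is outside its binding domain → cannot satisfy Principle A.
*Rashid₃* does not c-command the anaphor → cannot bind it.
*[Rashid₃'s assistant]₄* c-commands the anaphor but is outside its binding domain → cannot satisfy Principle A.
*Emil₅* c-commands the anaphor but is outside its binding domain → cannot satisfy Principle A.
*Oliver₆* c-commands the anaphor within its binding domain → licit binder.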